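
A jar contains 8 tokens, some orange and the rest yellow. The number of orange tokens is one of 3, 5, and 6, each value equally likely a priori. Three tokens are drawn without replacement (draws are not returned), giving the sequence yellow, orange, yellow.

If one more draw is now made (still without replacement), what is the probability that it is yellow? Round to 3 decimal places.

For each hypothesis, P(data | H) works out to: P(data | r = 3) = (5/8)(3/7)(4/6) = 5/28; P(data | r = 5) = (3/8)(5/7)(2/6) = 5/56; P(data | r = 6) = (2/8)(6/7)(1/6) = 1/28.
Weighting by the prior gives 1/3 · 5/28 = 5/84, 1/3 · 5/56 = 5/168, 1/3 · 1/28 = 1/84; these sum to 17/168.
Normalising, the posterior is P(r = 3 | data) = 10/17, P(r = 5 | data) = 5/17, P(r = 6 | data) = 2/17.
Averaging over the posterior, P(yellow next | data) = (3/5)(10/17) + (1/5)(5/17) + (0)(2/17) = 7/17.

0.412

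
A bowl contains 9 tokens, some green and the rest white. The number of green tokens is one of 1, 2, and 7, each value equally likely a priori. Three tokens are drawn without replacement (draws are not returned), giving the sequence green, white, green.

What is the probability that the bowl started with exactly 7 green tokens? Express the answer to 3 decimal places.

For each hypothesis, P(data | H) works out to: P(data | r = 1) = (1/9)(8/8)(0/7) = 0; P(data | r = 2) = (2/9)(7/8)(1/7) = 1/36; P(data | r = 7) = (7/9)(2/8)(6/7) = 1/6.
Weighting by the prior gives 1/3 · 0 = 0, 1/3 · 1/36 = 1/108, 1/3 · 1/6 = 1/18; summing to 7/108.
Therefore the posterior P(r = 7 | data) = (1/18) / (7/108) = 6/7.

0.857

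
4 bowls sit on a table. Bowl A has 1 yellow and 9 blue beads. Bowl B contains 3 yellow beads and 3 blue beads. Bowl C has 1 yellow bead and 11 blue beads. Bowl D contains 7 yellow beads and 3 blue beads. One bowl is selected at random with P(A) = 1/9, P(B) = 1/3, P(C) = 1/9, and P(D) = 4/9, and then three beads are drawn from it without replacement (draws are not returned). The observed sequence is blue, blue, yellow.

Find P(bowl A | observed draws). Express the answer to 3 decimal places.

The likelihood of the observed sequence under each hypothesis: P(data | bowl A) = (9/10)(8/9)(1/8) = 1/10; P(data | bowl B) = (3/6)(2/5)(3/4) = 3/20; P(data | bowl C) = (11/12)(10/11)(1/10) = 1/12; P(data | bowl D) = (3/10)(2/9)(7/8) = 7/120.
The prior-weighted likelihoods are 1/9 · 1/10 = 1/90, 1/3 · 3/20 = 1/20, 1/9 · 1/12 = 1/108, 4/9 · 7/120 = 7/270; with total 13/135.
Therefore the posterior P(bowl A | data) = (1/90) / (13/135) = 3/26.

0.115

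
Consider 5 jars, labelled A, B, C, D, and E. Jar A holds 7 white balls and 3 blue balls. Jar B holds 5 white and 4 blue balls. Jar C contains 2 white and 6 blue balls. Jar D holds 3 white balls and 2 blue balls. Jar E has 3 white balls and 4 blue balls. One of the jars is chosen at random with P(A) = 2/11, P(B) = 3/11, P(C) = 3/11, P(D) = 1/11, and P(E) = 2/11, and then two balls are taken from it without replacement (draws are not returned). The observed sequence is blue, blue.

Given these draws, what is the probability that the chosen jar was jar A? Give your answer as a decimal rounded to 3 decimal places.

For each hypothesis, P(data | H) works out to: P(data | jar A) = (3/10)(2/9) = 0.066667; P(data | jar B) = (4/9)(3/8) = 0.16667; P(data | jar C) = (6/8)(5/7) = 0.53571; P(data | jar D) = (2/5)(1/4) = 0.1; P(data | jar E) = (4/7)(3/6) = 0.28571.
Multiplying each by its prior: 2/11 · 0.066667 = 0.012121, 3/11 · 0.16667 = 0.045455, 3/11 · 0.53571 = 0.1461, 1/11 · 0.1 = 0.0090909, 2/11 · 0.28571 = 0.051948; these sum to 0.26472.
Therefore the posterior P(jar A | data) = (0.012121) / (0.26472) = 0.045789.

0.046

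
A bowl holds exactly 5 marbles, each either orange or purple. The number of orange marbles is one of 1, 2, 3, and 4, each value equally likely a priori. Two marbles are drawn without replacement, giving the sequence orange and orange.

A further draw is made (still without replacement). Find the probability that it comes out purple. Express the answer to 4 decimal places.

The likelihood of the observed sequence under each hypothesis: P(data | r = 1) = (1/5)(0/4) = 0; P(data | r = 2) = (2/5)(1/4) = 1/10; P(data | r = 3) = (3/5)(2/4) = 3/10; P(data | r = 4) = (4/5)(3/4) = 3/5.
Multiplying each by its prior: 1/4 · 0 = 0, 1/4 · 1/10 = 1/40, 1/4 · 3/10 = 3/40, 1/4 · 3/5 = 3/20; summing to 1/4.
Normalising, the posterior is P(r = 1 | data) = 0, P(r = 2 | data) = 1/10, P(r = 3 | data) = 3/10, P(r = 4 | data) = 3/5.
The predictive probability is P(purple next | data) = (1)(1/10) + (2/3)(3/10) + (1/3)(3/5) = 1/2.

0.5000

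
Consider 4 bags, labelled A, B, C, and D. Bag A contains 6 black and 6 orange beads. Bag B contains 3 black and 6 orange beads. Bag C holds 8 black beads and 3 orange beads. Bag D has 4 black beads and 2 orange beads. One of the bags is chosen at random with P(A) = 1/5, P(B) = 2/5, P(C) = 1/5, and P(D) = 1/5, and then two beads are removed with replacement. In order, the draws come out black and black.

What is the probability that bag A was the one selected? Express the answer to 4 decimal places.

Compute the likelihood of the observed sequence for each case: P(data | bag A) = (6/12)(6/12) = 0.25; P(data | bag B) = (3/9)(3/9) = 0.11111; P(data | bag C) = (8/11)(8/11) = 0.52893; P(data | bag D) = (4/6)(4/6) = 0.44444.
Multiplying each by its prior: 1/5 · 0.25 = 0.05, 2/5 · 0.11111 = 0.044444, 1/5 · 0.52893 = 0.10579, 1/5 · 0.44444 = 0.088889; with total 0.28912.
So P(bag A | data) = (0.05) / (0.28912) = 0.17294.

0.1729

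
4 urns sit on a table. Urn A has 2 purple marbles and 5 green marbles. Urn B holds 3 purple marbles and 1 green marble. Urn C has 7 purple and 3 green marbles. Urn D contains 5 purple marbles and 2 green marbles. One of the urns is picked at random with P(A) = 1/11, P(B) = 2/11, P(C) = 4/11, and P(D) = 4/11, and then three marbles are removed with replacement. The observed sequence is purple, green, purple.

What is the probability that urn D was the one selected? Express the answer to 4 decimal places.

0.3860

For each hypothesis, P(data | H) works out to: P(data | urn A) = (2/7)(5/7)(2/7) = 0.058309; P(data | urn B) = (3/4)(1/4)(3/4) = 0.14062; P(data | urn C) = (7/10)(3/10)(7/10) = 0.147; P(data | urn D) = (5/7)(2/7)(5/7) = 0.14577.
Multiplying each by its prior: 1/11 · 0.058309 = 0.0053008, 2/11 · 0.14062 = 0.025568, 4/11 · 0.147 = 0.053455, 4/11 · 0.14577 = 0.053008; with total 0.13733.
So P(urn D | data) = (0.053008) / (0.13733) = 0.38599.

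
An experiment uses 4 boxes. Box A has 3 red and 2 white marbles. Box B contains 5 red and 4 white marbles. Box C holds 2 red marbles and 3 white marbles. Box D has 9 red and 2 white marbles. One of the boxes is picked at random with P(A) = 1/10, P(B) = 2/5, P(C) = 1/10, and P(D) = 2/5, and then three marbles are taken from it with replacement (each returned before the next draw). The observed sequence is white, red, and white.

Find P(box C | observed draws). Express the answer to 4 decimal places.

For each hypothesis, P(data | H) works out to: P(data | box A) = (2/5)(3/5)(2/5) = 0.096; P(data | box B) = (4/9)(5/9)(4/9) = 0.10974; P(data | box C) = (3/5)(2/5)(3/5) = 0.144; P(data | box D) = (2/11)(9/11)(2/11) = 0.027047.
Multiplying each by its prior: 1/10 · 0.096 = 0.0096, 2/5 · 0.10974 = 0.043896, 1/10 · 0.144 = 0.0144, 2/5 · 0.027047 = 0.010819; with total 0.078715.
By Bayes' rule, P(box C | data) = (0.0144) / (0.078715) = 0.18294.

0.1829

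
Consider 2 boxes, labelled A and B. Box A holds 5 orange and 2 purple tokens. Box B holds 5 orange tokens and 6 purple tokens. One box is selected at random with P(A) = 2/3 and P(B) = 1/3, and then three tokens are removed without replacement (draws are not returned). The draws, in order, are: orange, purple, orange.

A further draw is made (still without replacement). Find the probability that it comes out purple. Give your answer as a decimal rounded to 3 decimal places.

0.341

For each hypothesis, P(data | H) works out to: P(data | box A) = (5/7)(2/6)(4/5) = 4/21; P(data | box B) = (5/11)(6/10)(4/9) = 4/33.
Weighting by the prior gives 2/3 · 4/21 = 8/63, 1/3 · 4/33 = 4/99; with total 116/693.
Dividing through by the total gives posterior P(box A | data) = 22/29, P(box B | data) = 7/29.
Averaging over the posterior, P(purple next | data) = (1/4)(22/29) + (5/8)(7/29) = 79/232.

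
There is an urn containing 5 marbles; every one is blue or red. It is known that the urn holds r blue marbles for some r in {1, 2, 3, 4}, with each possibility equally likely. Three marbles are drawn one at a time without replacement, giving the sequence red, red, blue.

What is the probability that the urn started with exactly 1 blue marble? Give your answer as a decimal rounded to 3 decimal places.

Under each hypothesis, the probability of the observed sequence is: P(data | r = 1) = (4/5)(3/4)(1/3) = 1/5; P(data | r = 2) = (3/5)(2/4)(2/3) = 1/5; P(data | r = 3) = (2/5)(1/4)(3/3) = 1/10; P(data | r = 4) = (1/5)(0/4) = 0.
The prior-weighted likelihoods are 1/4 · 1/5 = 1/20, 1/4 · 1/5 = 1/20, 1/4 · 1/10 = 1/40, 1/4 · 0 = 0; with total 1/8.
Therefore the posterior P(r = 1 | data) = (1/20) / (1/8) = 2/5.

0.400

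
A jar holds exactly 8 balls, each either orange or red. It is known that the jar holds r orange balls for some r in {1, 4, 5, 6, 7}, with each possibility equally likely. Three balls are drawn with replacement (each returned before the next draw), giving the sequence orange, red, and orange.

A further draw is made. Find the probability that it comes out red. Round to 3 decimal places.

The likelihood of the observed sequence under each hypothesis: P(data | r = 1) = (1/8)(7/8)(1/8) = 0.013672; P(data | r = 4) = (4/8)(4/8)(4/8) = 0.125; P(data | r = 5) = (5/8)(3/8)(5/8) = 0.14648; P(data | r = 6) = (6/8)(2/8)(6/8) = 0.14062; P(data | r = 7) = (7/8)(1/8)(7/8) = 0.095703.
The prior-weighted likelihoods are 1/5 · 0.013672 = 0.0027344, 1/5 · 0.125 = 0.025, 1/5 · 0.14648 = 0.029297, 1/5 · 0.14062 = 0.028125, 1/5 · 0.095703 = 0.019141; with total 0.1043.
Normalising, the posterior is P(r = 1 | data) = 0.026217, P(r = 4 | data) = 0.2397, P(r = 5 | data) = 0.2809, P(r = 6 | data) = 0.26966, P(r = 7 | data) = 0.18352.
So P(red next | data) = Σ P(red next | H) P(H | data) = (7/8)(0.026217) + (1/2)(0.2397) + (3/8)(0.2809) + (1/4)(0.26966) + (1/8)(0.18352) = 0.33848.

0.338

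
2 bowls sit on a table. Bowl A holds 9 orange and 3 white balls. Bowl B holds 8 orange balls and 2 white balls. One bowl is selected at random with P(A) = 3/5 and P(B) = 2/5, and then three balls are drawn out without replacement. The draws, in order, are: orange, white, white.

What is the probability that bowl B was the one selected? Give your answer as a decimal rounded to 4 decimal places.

Under each hypothesis, the probability of the observed sequence is: P(data | bowl A) = (9/12)(3/11)(2/10) = 0.040909; P(data | bowl B) = (8/10)(2/9)(1/8) = 0.022222.
Multiplying each by its prior: 3/5 · 0.040909 = 0.024545, 2/5 · 0.022222 = 0.0088889; with total 0.033434.
Hence P(bowl B | data) = (0.0088889) / (0.033434) = 0.26586.

0.2659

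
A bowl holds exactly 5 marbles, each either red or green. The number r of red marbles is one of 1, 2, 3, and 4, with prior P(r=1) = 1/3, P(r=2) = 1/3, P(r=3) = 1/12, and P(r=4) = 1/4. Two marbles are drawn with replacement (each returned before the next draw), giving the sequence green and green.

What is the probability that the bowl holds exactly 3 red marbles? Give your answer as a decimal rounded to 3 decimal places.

The likelihood of the observed sequence under each hypothesis: P(data | r = 1) = (4/5)(4/5) = 16/25; P(data | r = 2) = (3/5)(3/5) = 9/25; P(data | r = 3) = (2/5)(2/5) = 4/25; P(data | r = 4) = (1/5)(1/5) = 1/25.
The prior-weighted likelihoods are 1/3 · 16/25 = 16/75, 1/3 · 9/25 = 3/25, 1/12 · 4/25 = 1/75, 1/4 · 1/25 = 1/100; summing to 107/300.
So P(r = 3 | data) = (1/75) / (107/300) = 4/107.

0.037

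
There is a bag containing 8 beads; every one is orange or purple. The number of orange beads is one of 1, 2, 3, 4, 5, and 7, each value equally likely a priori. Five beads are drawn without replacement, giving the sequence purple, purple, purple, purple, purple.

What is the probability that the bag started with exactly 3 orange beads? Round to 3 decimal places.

0.036

For each hypothesis, P(data | H) works out to: P(data | r = 1) = (7/8)(6/7)(5/6)(4/5)(3/4) = 3/8; P(data | r = 2) = (6/8)(5/7)(4/6)(3/5)(2/4) = 3/28; P(data | r = 3) = (5/8)(4/7)(3/6)(2/5)(1/4) = 1/56; P(data | r = 4) = (4/8)(3/7)(2/6)(1/5)(0/4) = 0; P(data | r = 5) = (3/8)(2/7)(1/6)(0/5) = 0; P(data | r = 7) = (1/8)(0/7) = 0.
Multiplying each by its prior: 1/6 · 3/8 = 1/16, 1/6 · 3/28 = 1/56, 1/6 · 1/56 = 1/336, 1/6 · 0 = 0, 1/6 · 0 = 0, 1/6 · 0 = 0; summing to 1/12.
Hence P(r = 3 | data) = (1/336) / (1/12) = 1/28.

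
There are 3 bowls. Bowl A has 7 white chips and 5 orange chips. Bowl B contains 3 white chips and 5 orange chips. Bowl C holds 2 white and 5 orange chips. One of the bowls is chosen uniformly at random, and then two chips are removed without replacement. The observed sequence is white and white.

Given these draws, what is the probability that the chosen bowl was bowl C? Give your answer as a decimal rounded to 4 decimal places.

For each hypothesis, P(data | H) works out to: P(data | bowl A) = (7/12)(6/11) = 0.31818; P(data | bowl B) = (3/8)(2/7) = 0.10714; P(data | bowl C) = (2/7)(1/6) = 0.047619.
Weighting by the prior gives 1/3 · 0.31818 = 0.10606, 1/3 · 0.10714 = 0.035714, 1/3 · 0.047619 = 0.015873; summing to 0.15765.
By Bayes' rule, P(bowl C | data) = (0.015873) / (0.15765) = 0.10069.

0.1007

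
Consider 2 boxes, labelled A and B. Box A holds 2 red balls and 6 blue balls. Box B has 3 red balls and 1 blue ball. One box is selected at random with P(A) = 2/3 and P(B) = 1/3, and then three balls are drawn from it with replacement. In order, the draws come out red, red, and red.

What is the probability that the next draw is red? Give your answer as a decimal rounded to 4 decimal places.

0.7155

Compute the likelihood of the observed sequence for each case: P(data | box A) = (2/8)(2/8)(2/8) = 1/64; P(data | box B) = (3/4)(3/4)(3/4) = 27/64.
Multiplying each by its prior: 2/3 · 1/64 = 1/96, 1/3 · 27/64 = 9/64; with total 29/192.
The posterior is then P(box A | data) = 2/29, P(box B | data) = 27/29.
So P(red next | data) = Σ P(red next | H) P(H | data) = (1/4)(2/29) + (3/4)(27/29) = 83/116.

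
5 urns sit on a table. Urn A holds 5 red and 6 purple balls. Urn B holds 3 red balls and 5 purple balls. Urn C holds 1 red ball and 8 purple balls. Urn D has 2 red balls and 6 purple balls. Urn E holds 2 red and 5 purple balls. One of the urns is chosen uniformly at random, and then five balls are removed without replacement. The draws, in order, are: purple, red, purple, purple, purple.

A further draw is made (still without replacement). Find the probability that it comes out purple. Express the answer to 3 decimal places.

For each hypothesis, P(data | H) works out to: P(data | urn A) = (6/11)(5/10)(5/9)(4/8)(3/7) = 0.032468; P(data | urn B) = (5/8)(3/7)(4/6)(3/5)(2/4) = 0.053571; P(data | urn C) = (8/9)(1/8)(7/7)(6/6)(5/5) = 0.11111; P(data | urn D) = (6/8)(2/7)(5/6)(4/5)(3/4) = 0.10714; P(data | urn E) = (5/7)(2/6)(4/5)(3/4)(2/3) = 0.095238.
Weighting by the prior gives 1/5 · 0.032468 = 0.0064935, 1/5 · 0.053571 = 0.010714, 1/5 · 0.11111 = 0.022222, 1/5 · 0.10714 = 0.021429, 1/5 · 0.095238 = 0.019048; these sum to 0.079906.
Normalising, the posterior is P(urn A | data) = 0.081264, P(urn B | data) = 0.13409, P(urn C | data) = 0.2781, P(urn D | data) = 0.26817, P(urn E | data) = 0.23837.
So P(purple next | data) = Σ P(purple next | H) P(H | data) = (1/3)(0.081264) + (1/3)(0.13409) + (1)(0.2781) + (2/3)(0.26817) + (1/2)(0.23837) = 0.64786.

0.648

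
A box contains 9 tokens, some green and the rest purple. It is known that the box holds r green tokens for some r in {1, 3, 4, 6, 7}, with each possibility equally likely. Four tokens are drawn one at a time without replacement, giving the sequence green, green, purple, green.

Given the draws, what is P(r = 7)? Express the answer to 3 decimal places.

0.449

Under each hypothesis, the probability of the observed sequence is: P(data | r = 1) = (1/9)(0/8) = 0; P(data | r = 3) = (3/9)(2/8)(6/7)(1/6) = 1/84; P(data | r = 4) = (4/9)(3/8)(5/7)(2/6) = 5/126; P(data | r = 6) = (6/9)(5/8)(3/7)(4/6) = 5/42; P(data | r = 7) = (7/9)(6/8)(2/7)(5/6) = 5/36.
Multiplying each by its prior: 1/5 · 0 = 0, 1/5 · 1/84 = 1/420, 1/5 · 5/126 = 1/126, 1/5 · 5/42 = 1/42, 1/5 · 5/36 = 1/36; with total 13/210.
Therefore the posterior P(r = 7 | data) = (1/36) / (13/210) = 35/78.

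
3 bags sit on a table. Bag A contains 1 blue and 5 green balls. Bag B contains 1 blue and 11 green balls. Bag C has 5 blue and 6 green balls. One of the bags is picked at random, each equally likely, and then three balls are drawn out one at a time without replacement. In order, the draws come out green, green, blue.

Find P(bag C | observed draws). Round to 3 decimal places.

0.377

Under each hypothesis, the probability of the observed sequence is: P(data | bag A) = (5/6)(4/5)(1/4) = 1/6; P(data | bag B) = (11/12)(10/11)(1/10) = 1/12; P(data | bag C) = (6/11)(5/10)(5/9) = 5/33.
The prior-weighted likelihoods are 1/3 · 1/6 = 1/18, 1/3 · 1/12 = 1/36, 1/3 · 5/33 = 5/99; with total 53/396.
By Bayes' rule, P(bag C | data) = (5/99) / (53/396) = 20/53.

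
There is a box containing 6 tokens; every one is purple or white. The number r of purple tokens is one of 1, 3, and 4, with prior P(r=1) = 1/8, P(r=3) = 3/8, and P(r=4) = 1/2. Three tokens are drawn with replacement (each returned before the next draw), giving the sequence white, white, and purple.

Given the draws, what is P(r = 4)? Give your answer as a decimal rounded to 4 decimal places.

The likelihood of the observed sequence under each hypothesis: P(data | r = 1) = (5/6)(5/6)(1/6) = 0.11574; P(data | r = 3) = (3/6)(3/6)(3/6) = 0.125; P(data | r = 4) = (2/6)(2/6)(4/6) = 0.074074.
Weighting by the prior gives 1/8 · 0.11574 = 0.014468, 3/8 · 0.125 = 0.046875, 1/2 · 0.074074 = 0.037037; with total 0.09838.
Therefore the posterior P(r = 4 | data) = (0.037037) / (0.09838) = 0.37647.

0.3765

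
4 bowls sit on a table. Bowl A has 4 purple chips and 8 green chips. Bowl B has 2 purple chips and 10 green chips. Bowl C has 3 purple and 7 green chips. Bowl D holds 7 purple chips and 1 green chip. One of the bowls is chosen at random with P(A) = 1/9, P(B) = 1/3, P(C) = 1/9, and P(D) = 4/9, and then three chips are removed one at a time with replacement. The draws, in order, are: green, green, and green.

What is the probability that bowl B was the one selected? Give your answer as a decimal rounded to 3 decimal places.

0.728

Under each hypothesis, the probability of the observed sequence is: P(data | bowl A) = (8/12)(8/12)(8/12) = 0.2963; P(data | bowl B) = (10/12)(10/12)(10/12) = 0.5787; P(data | bowl C) = (7/10)(7/10)(7/10) = 0.343; P(data | bowl D) = (1/8)(1/8)(1/8) = 0.0019531.
The prior-weighted likelihoods are 1/9 · 0.2963 = 0.032922, 1/3 · 0.5787 = 0.1929, 1/9 · 0.343 = 0.038111, 4/9 · 0.0019531 = 0.00086806; summing to 0.2648.
Therefore the posterior P(bowl B | data) = (0.1929) / (0.2648) = 0.72847.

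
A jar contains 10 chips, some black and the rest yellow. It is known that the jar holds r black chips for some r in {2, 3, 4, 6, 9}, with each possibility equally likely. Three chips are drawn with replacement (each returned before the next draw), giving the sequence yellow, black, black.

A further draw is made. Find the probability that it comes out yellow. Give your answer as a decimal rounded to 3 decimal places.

Compute the likelihood of the observed sequence for each case: P(data | r = 2) = (8/10)(2/10)(2/10) = 0.032; P(data | r = 3) = (7/10)(3/10)(3/10) = 0.063; P(data | r = 4) = (6/10)(4/10)(4/10) = 0.096; P(data | r = 6) = (4/10)(6/10)(6/10) = 0.144; P(data | r = 9) = (1/10)(9/10)(9/10) = 0.081.
Weighting by the prior gives 1/5 · 0.032 = 0.0064, 1/5 · 0.063 = 0.0126, 1/5 · 0.096 = 0.0192, 1/5 · 0.144 = 0.0288, 1/5 · 0.081 = 0.0162; these sum to 0.0832.
The posterior is then P(r = 2 | data) = 0.076923, P(r = 3 | data) = 0.15144, P(r = 4 | data) = 0.23077, P(r = 6 | data) = 0.34615, P(r = 9 | data) = 0.19471.
Averaging over the posterior, P(yellow next | data) = (4/5)(0.076923) + (7/10)(0.15144) + (3/5)(0.23077) + (2/5)(0.34615) + (1/10)(0.19471) = 0.46394.

0.464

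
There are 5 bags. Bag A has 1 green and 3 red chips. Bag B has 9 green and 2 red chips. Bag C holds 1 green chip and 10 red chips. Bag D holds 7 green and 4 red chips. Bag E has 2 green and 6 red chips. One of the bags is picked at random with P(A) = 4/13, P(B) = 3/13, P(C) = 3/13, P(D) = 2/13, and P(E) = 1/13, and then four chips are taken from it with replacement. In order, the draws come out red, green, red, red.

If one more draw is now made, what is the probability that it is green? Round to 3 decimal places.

Under each hypothesis, the probability of the observed sequence is: P(data | bag A) = (3/4)(1/4)(3/4)(3/4) = 0.10547; P(data | bag B) = (2/11)(9/11)(2/11)(2/11) = 0.0049177; P(data | bag C) = (10/11)(1/11)(10/11)(10/11) = 0.068301; P(data | bag D) = (4/11)(7/11)(4/11)(4/11) = 0.030599; P(data | bag E) = (6/8)(2/8)(6/8)(6/8) = 0.10547.
Multiplying each by its prior: 4/13 · 0.10547 = 0.032452, 3/13 · 0.0049177 = 0.0011349, 3/13 · 0.068301 = 0.015762, 2/13 · 0.030599 = 0.0047075, 1/13 · 0.10547 = 0.008113; summing to 0.062169.
Dividing through by the total gives posterior P(bag A | data) = 0.52199, P(bag B | data) = 0.018254, P(bag C | data) = 0.25353, P(bag D | data) = 0.075721, P(bag E | data) = 0.1305.
The predictive probability is P(green next | data) = (1/4)(0.52199) + (9/11)(0.018254) + (1/11)(0.25353) + (7/11)(0.075721) + (1/4)(0.1305) = 0.24929.

0.249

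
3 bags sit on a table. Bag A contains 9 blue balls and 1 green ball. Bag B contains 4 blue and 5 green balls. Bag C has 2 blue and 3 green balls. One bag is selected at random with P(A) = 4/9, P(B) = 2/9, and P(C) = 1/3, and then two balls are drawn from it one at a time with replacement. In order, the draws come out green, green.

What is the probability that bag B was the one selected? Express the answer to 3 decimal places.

0.355

The likelihood of the observed sequence under each hypothesis: P(data | bag A) = (1/10)(1/10) = 0.01; P(data | bag B) = (5/9)(5/9) = 0.30864; P(data | bag C) = (3/5)(3/5) = 0.36.
Weighting by the prior gives 4/9 · 0.01 = 0.0044444, 2/9 · 0.30864 = 0.068587, 1/3 · 0.36 = 0.12; with total 0.19303.
Hence P(bag B | data) = (0.068587) / (0.19303) = 0.35532.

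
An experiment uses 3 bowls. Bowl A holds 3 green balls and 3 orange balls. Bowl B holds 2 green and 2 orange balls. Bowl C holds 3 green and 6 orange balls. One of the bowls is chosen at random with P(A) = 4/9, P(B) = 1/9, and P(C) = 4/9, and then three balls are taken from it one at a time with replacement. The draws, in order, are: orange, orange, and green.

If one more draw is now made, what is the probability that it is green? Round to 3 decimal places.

0.419

Compute the likelihood of the observed sequence for each case: P(data | bowl A) = (3/6)(3/6)(3/6) = 0.125; P(data | bowl B) = (2/4)(2/4)(2/4) = 0.125; P(data | bowl C) = (6/9)(6/9)(3/9) = 0.14815.
Multiplying each by its prior: 4/9 · 0.125 = 0.055556, 1/9 · 0.125 = 0.013889, 4/9 · 0.14815 = 0.065844; summing to 0.13529.
The posterior is then P(bowl A | data) = 0.41065, P(bowl B | data) = 0.10266, P(bowl C | data) = 0.48669.
The predictive probability is P(green next | data) = (1/2)(0.41065) + (1/2)(0.10266) + (1/3)(0.48669) = 0.41888.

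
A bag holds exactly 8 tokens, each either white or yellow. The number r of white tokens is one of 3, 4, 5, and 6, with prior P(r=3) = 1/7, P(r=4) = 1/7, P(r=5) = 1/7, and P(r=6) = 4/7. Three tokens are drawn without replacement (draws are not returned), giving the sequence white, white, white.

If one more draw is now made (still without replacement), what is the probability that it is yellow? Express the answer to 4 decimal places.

0.4442

Compute the likelihood of the observed sequence for each case: P(data | r = 3) = (3/8)(2/7)(1/6) = 1/56; P(data | r = 4) = (4/8)(3/7)(2/6) = 1/14; P(data | r = 5) = (5/8)(4/7)(3/6) = 5/28; P(data | r = 6) = (6/8)(5/7)(4/6) = 5/14.
Weighting by the prior gives 1/7 · 1/56 = 1/392, 1/7 · 1/14 = 1/98, 1/7 · 5/28 = 5/196, 4/7 · 5/14 = 10/49; these sum to 95/392.
The posterior is then P(r = 3 | data) = 1/95, P(r = 4 | data) = 4/95, P(r = 5 | data) = 2/19, P(r = 6 | data) = 16/19.
So P(yellow next | data) = Σ P(yellow next | H) P(H | data) = (1)(1/95) + (4/5)(4/95) + (3/5)(2/19) + (2/5)(16/19) = 211/475.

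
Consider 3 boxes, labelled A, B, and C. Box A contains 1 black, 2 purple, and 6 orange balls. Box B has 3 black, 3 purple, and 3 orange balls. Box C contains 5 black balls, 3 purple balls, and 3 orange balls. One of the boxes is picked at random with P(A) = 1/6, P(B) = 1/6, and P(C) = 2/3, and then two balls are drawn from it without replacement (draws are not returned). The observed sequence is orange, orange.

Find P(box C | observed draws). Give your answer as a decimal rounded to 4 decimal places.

0.3038

Compute the likelihood of the observed sequence for each case: P(data | box A) = (6/9)(5/8) = 5/12; P(data | box B) = (3/9)(2/8) = 1/12; P(data | box C) = (3/11)(2/10) = 3/55.
Weighting by the prior gives 1/6 · 5/12 = 5/72, 1/6 · 1/12 = 1/72, 2/3 · 3/55 = 2/55; these sum to 79/660.
So P(box C | data) = (2/55) / (79/660) = 24/79.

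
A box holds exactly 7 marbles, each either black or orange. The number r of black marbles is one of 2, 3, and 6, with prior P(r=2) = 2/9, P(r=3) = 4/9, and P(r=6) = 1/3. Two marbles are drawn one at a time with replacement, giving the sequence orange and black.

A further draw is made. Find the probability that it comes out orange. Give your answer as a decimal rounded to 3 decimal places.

Under each hypothesis, the probability of the observed sequence is: P(data | r = 2) = (5/7)(2/7) = 10/49; P(data | r = 3) = (4/7)(3/7) = 12/49; P(data | r = 6) = (1/7)(6/7) = 6/49.
Weighting by the prior gives 2/9 · 10/49 = 20/441, 4/9 · 12/49 = 16/147, 1/3 · 6/49 = 2/49; these sum to 86/441.
The posterior is then P(r = 2 | data) = 10/43, P(r = 3 | data) = 24/43, P(r = 6 | data) = 9/43.
Averaging over the posterior, P(orange next | data) = (5/7)(10/43) + (4/7)(24/43) + (1/7)(9/43) = 155/301.

0.515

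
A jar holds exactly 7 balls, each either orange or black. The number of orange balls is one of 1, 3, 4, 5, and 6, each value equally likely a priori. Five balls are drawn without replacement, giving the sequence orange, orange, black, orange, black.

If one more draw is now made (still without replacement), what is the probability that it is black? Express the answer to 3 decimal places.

Compute the likelihood of the observed sequence for each case: P(data | r = 1) = (1/7)(0/6) = 0; P(data | r = 3) = (3/7)(2/6)(4/5)(1/4)(3/3) = 1/35; P(data | r = 4) = (4/7)(3/6)(3/5)(2/4)(2/3) = 2/35; P(data | r = 5) = (5/7)(4/6)(2/5)(3/4)(1/3) = 1/21; P(data | r = 6) = (6/7)(5/6)(1/5)(4/4)(0/3) = 0.
Weighting by the prior gives 1/5 · 0 = 0, 1/5 · 1/35 = 1/175, 1/5 · 2/35 = 2/175, 1/5 · 1/21 = 1/105, 1/5 · 0 = 0; summing to 2/75.
Dividing through by the total gives posterior P(r = 1 | data) = 0, P(r = 3 | data) = 3/14, P(r = 4 | data) = 3/7, P(r = 5 | data) = 5/14, P(r = 6 | data) = 0.
Averaging over the posterior, P(black next | data) = (1)(3/14) + (1/2)(3/7) + (0)(5/14) = 3/7.

0.429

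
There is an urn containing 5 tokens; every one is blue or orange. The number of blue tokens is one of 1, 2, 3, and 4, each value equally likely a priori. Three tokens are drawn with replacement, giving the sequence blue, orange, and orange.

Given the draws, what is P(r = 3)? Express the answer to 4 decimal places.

Compute the likelihood of the observed sequence for each case: P(data | r = 1) = (1/5)(4/5)(4/5) = 16/125; P(data | r = 2) = (2/5)(3/5)(3/5) = 18/125; P(data | r = 3) = (3/5)(2/5)(2/5) = 12/125; P(data | r = 4) = (4/5)(1/5)(1/5) = 4/125.
The prior-weighted likelihoods are 1/4 · 16/125 = 4/125, 1/4 · 18/125 = 9/250, 1/4 · 12/125 = 3/125, 1/4 · 4/125 = 1/125; these sum to 1/10.
By Bayes' rule, P(r = 3 | data) = (3/125) / (1/10) = 6/25.

0.2400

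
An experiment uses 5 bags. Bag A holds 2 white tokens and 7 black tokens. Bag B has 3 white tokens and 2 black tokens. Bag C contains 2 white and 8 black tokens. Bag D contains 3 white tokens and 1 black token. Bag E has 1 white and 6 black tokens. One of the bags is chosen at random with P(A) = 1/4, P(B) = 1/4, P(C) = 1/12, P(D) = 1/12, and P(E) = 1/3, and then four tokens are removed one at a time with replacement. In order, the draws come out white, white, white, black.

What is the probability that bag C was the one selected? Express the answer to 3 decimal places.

0.016

Compute the likelihood of the observed sequence for each case: P(data | bag A) = (2/9)(2/9)(2/9)(7/9) = 0.0085353; P(data | bag B) = (3/5)(3/5)(3/5)(2/5) = 0.0864; P(data | bag C) = (2/10)(2/10)(2/10)(8/10) = 0.0064; P(data | bag D) = (3/4)(3/4)(3/4)(1/4) = 0.10547; P(data | bag E) = (1/7)(1/7)(1/7)(6/7) = 0.002499.
Multiplying each by its prior: 1/4 · 0.0085353 = 0.0021338, 1/4 · 0.0864 = 0.0216, 1/12 · 0.0064 = 0.00053333, 1/12 · 0.10547 = 0.0087891, 1/3 · 0.002499 = 0.00083299; with total 0.033889.
So P(bag C | data) = (0.00053333) / (0.033889) = 0.015738.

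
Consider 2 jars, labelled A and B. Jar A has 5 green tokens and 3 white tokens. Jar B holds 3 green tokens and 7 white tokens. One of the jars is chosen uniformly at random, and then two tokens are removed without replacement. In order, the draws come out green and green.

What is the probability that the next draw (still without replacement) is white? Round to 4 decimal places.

0.5590

Under each hypothesis, the probability of the observed sequence is: P(data | jar A) = (5/8)(4/7) = 5/14; P(data | jar B) = (3/10)(2/9) = 1/15.
The prior-weighted likelihoods are 1/2 · 5/14 = 5/28, 1/2 · 1/15 = 1/30; summing to 89/420.
The posterior is then P(jar A | data) = 75/89, P(jar B | data) = 14/89.
So P(white next | data) = Σ P(white next | H) P(H | data) = (1/2)(75/89) + (7/8)(14/89) = 199/356.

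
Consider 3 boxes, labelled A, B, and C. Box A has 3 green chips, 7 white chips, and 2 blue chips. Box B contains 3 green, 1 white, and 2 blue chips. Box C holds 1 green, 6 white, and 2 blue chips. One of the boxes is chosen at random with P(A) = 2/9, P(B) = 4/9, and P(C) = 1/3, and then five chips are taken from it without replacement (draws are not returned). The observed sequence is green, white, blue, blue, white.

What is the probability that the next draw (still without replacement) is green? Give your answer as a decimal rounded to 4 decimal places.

0.0881

The likelihood of the observed sequence under each hypothesis: P(data | box A) = (3/12)(7/11)(2/10)(1/9)(6/8) = 0.0026515; P(data | box B) = (3/6)(1/5)(2/4)(1/3)(0/2) = 0; P(data | box C) = (1/9)(6/8)(2/7)(1/6)(5/5) = 0.0039683.
Weighting by the prior gives 2/9 · 0.0026515 = 0.00058923, 4/9 · 0 = 0, 1/3 · 0.0039683 = 0.0013228; with total 0.001912.
Normalising, the posterior is P(box A | data) = 0.30818, P(box B | data) = 0, P(box C | data) = 0.69182.
So P(green next | data) = Σ P(green next | H) P(H | data) = (2/7)(0.30818) + (0)(0.69182) = 0.08805.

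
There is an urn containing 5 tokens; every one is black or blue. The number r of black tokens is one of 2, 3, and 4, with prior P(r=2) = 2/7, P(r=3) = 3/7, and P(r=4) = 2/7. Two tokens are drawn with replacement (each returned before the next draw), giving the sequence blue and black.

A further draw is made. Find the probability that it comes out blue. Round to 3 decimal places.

0.421

For each hypothesis, P(data | H) works out to: P(data | r = 2) = (3/5)(2/5) = 6/25; P(data | r = 3) = (2/5)(3/5) = 6/25; P(data | r = 4) = (1/5)(4/5) = 4/25.
Weighting by the prior gives 2/7 · 6/25 = 12/175, 3/7 · 6/25 = 18/175, 2/7 · 4/25 = 8/175; summing to 38/175.
Dividing through by the total gives posterior P(r = 2 | data) = 6/19, P(r = 3 | data) = 9/19, P(r = 4 | data) = 4/19.
So P(blue next | data) = Σ P(blue next | H) P(H | data) = (3/5)(6/19) + (2/5)(9/19) + (1/5)(4/19) = 8/19.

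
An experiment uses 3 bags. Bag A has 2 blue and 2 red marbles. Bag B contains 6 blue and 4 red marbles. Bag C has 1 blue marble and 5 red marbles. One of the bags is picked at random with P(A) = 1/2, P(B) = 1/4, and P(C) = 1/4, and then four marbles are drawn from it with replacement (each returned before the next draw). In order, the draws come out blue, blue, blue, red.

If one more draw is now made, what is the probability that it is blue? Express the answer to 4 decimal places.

Under each hypothesis, the probability of the observed sequence is: P(data | bag A) = (2/4)(2/4)(2/4)(2/4) = 0.0625; P(data | bag B) = (6/10)(6/10)(6/10)(4/10) = 0.0864; P(data | bag C) = (1/6)(1/6)(1/6)(5/6) = 0.003858.
Multiplying each by its prior: 1/2 · 0.0625 = 0.03125, 1/4 · 0.0864 = 0.0216, 1/4 · 0.003858 = 0.00096451; these sum to 0.053815.
The posterior is then P(bag A | data) = 0.5807, P(bag B | data) = 0.40138, P(bag C | data) = 0.017923.
So P(blue next | data) = Σ P(blue next | H) P(H | data) = (1/2)(0.5807) + (3/5)(0.40138) + (1/6)(0.017923) = 0.53416.

0.5342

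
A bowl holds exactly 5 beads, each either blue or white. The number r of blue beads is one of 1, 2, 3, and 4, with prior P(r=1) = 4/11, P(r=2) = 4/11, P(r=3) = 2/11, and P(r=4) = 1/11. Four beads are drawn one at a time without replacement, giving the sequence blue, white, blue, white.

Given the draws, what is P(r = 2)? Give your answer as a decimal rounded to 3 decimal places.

0.667

For each hypothesis, P(data | H) works out to: P(data | r = 1) = (1/5)(4/4)(0/3) = 0; P(data | r = 2) = (2/5)(3/4)(1/3)(2/2) = 1/10; P(data | r = 3) = (3/5)(2/4)(2/3)(1/2) = 1/10; P(data | r = 4) = (4/5)(1/4)(3/3)(0/2) = 0.
Weighting by the prior gives 4/11 · 0 = 0, 4/11 · 1/10 = 2/55, 2/11 · 1/10 = 1/55, 1/11 · 0 = 0; with total 3/55.
By Bayes' rule, P(r = 2 | data) = (2/55) / (3/55) = 2/3.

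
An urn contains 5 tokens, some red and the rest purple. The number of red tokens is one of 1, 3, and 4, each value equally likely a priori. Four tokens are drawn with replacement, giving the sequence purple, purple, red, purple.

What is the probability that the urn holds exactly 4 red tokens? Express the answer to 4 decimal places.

0.0435

For each hypothesis, P(data | H) works out to: P(data | r = 1) = (4/5)(4/5)(1/5)(4/5) = 0.1024; P(data | r = 3) = (2/5)(2/5)(3/5)(2/5) = 0.0384; P(data | r = 4) = (1/5)(1/5)(4/5)(1/5) = 0.0064.
The prior-weighted likelihoods are 1/3 · 0.1024 = 0.034133, 1/3 · 0.0384 = 0.0128, 1/3 · 0.0064 = 0.0021333; summing to 0.049067.
Therefore the posterior P(r = 4 | data) = (0.0021333) / (0.049067) = 0.043478.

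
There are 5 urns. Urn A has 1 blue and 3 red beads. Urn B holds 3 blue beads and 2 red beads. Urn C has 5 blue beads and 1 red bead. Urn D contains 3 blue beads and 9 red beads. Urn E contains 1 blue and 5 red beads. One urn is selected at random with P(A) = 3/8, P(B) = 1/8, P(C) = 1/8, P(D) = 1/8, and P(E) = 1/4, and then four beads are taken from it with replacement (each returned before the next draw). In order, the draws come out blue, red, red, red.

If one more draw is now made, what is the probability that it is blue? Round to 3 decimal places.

0.249

Under each hypothesis, the probability of the observed sequence is: P(data | urn A) = (1/4)(3/4)(3/4)(3/4) = 0.10547; P(data | urn B) = (3/5)(2/5)(2/5)(2/5) = 0.0384; P(data | urn C) = (5/6)(1/6)(1/6)(1/6) = 0.003858; P(data | urn D) = (3/12)(9/12)(9/12)(9/12) = 0.10547; P(data | urn E) = (1/6)(5/6)(5/6)(5/6) = 0.096451.
Multiplying each by its prior: 3/8 · 0.10547 = 0.039551, 1/8 · 0.0384 = 0.0048, 1/8 · 0.003858 = 0.00048225, 1/8 · 0.10547 = 0.013184, 1/4 · 0.096451 = 0.024113; these sum to 0.082129.
Dividing through by the total gives posterior P(urn A | data) = 0.48157, P(urn B | data) = 0.058444, P(urn C | data) = 0.0058719, P(urn D | data) = 0.16052, P(urn E | data) = 0.29359.
So P(blue next | data) = Σ P(blue next | H) P(H | data) = (1/4)(0.48157) + (3/5)(0.058444) + (5/6)(0.0058719) + (1/4)(0.16052) + (1/6)(0.29359) = 0.24941.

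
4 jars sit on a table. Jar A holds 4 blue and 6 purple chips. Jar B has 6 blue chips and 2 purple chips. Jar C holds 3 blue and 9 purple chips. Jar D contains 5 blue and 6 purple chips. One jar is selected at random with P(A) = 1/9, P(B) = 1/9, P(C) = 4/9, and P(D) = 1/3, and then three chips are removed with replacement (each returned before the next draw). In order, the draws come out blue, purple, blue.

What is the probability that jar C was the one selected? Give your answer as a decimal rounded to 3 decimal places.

For each hypothesis, P(data | H) works out to: P(data | jar A) = (4/10)(6/10)(4/10) = 0.096; P(data | jar B) = (6/8)(2/8)(6/8) = 0.14062; P(data | jar C) = (3/12)(9/12)(3/12) = 0.046875; P(data | jar D) = (5/11)(6/11)(5/11) = 0.1127.
The prior-weighted likelihoods are 1/9 · 0.096 = 0.010667, 1/9 · 0.14062 = 0.015625, 4/9 · 0.046875 = 0.020833, 1/3 · 0.1127 = 0.037566; with total 0.084691.
Hence P(jar C | data) = (0.020833) / (0.084691) = 0.24599.

0.246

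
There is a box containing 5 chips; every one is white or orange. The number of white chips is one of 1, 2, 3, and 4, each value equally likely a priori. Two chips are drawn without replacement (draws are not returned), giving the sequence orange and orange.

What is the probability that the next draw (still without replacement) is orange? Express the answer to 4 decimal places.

0.5000

The likelihood of the observed sequence under each hypothesis: P(data | r = 1) = (4/5)(3/4) = 3/5; P(data | r = 2) = (3/5)(2/4) = 3/10; P(data | r = 3) = (2/5)(1/4) = 1/10; P(data | r = 4) = (1/5)(0/4) = 0.
Multiplying each by its prior: 1/4 · 3/5 = 3/20, 1/4 · 3/10 = 3/40, 1/4 · 1/10 = 1/40, 1/4 · 0 = 0; with total 1/4.
Dividing through by the total gives posterior P(r = 1 | data) = 3/5, P(r = 2 | data) = 3/10, P(r = 3 | data) = 1/10, P(r = 4 | data) = 0.
The predictive probability is P(orange next | data) = (2/3)(3/5) + (1/3)(3/10) + (0)(1/10) = 1/2.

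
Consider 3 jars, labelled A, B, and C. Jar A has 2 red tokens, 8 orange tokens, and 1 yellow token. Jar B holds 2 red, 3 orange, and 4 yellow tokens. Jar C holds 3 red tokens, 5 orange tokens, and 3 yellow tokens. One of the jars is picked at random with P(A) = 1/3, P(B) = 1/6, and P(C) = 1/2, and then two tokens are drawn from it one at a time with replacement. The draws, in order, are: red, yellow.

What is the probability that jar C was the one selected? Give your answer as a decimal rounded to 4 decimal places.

The likelihood of the observed sequence under each hypothesis: P(data | jar A) = (2/11)(1/11) = 0.016529; P(data | jar B) = (2/9)(4/9) = 0.098765; P(data | jar C) = (3/11)(3/11) = 0.07438.
Weighting by the prior gives 1/3 · 0.016529 = 0.0055096, 1/6 · 0.098765 = 0.016461, 1/2 · 0.07438 = 0.03719; with total 0.059161.
Therefore the posterior P(jar C | data) = (0.03719) / (0.059161) = 0.62863.

0.6286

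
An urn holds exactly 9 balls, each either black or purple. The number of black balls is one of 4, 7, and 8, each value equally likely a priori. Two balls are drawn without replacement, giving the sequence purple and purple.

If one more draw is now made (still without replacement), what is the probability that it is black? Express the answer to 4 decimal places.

The likelihood of the observed sequence under each hypothesis: P(data | r = 4) = (5/9)(4/8) = 5/18; P(data | r = 7) = (2/9)(1/8) = 1/36; P(data | r = 8) = (1/9)(0/8) = 0.
Weighting by the prior gives 1/3 · 5/18 = 5/54, 1/3 · 1/36 = 1/108, 1/3 · 0 = 0; with total 11/108.
Dividing through by the total gives posterior P(r = 4 | data) = 10/11, P(r = 7 | data) = 1/11, P(r = 8 | data) = 0.
The predictive probability is P(black next | data) = (4/7)(10/11) + (1)(1/11) = 47/77.

0.6104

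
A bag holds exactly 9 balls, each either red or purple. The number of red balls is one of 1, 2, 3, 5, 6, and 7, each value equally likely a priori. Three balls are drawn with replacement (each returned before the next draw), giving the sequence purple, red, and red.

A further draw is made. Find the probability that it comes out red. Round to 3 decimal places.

0.578

Under each hypothesis, the probability of the observed sequence is: P(data | r = 1) = (8/9)(1/9)(1/9) = 0.010974; P(data | r = 2) = (7/9)(2/9)(2/9) = 0.038409; P(data | r = 3) = (6/9)(3/9)(3/9) = 0.074074; P(data | r = 5) = (4/9)(5/9)(5/9) = 0.13717; P(data | r = 6) = (3/9)(6/9)(6/9) = 0.14815; P(data | r = 7) = (2/9)(7/9)(7/9) = 0.13443.
Multiplying each by its prior: 1/6 · 0.010974 = 0.001829, 1/6 · 0.038409 = 0.0064015, 1/6 · 0.074074 = 0.012346, 1/6 · 0.13717 = 0.022862, 1/6 · 0.14815 = 0.024691, 1/6 · 0.13443 = 0.022405; with total 0.090535.
The posterior is then P(r = 1 | data) = 0.020202, P(r = 2 | data) = 0.070707, P(r = 3 | data) = 0.13636, P(r = 5 | data) = 0.25253, P(r = 6 | data) = 0.27273, P(r = 7 | data) = 0.24747.
So P(red next | data) = Σ P(red next | H) P(H | data) = (1/9)(0.020202) + (2/9)(0.070707) + (1/3)(0.13636) + (5/9)(0.25253) + (2/3)(0.27273) + (7/9)(0.24747) = 0.578.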